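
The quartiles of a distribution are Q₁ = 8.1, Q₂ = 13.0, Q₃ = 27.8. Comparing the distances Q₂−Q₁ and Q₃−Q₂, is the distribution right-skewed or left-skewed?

Q₂ − Q₁ = 4.9;  Q₃ − Q₂ = 14.8
Q₃ − Q₂ > Q₂ − Q₁ ⇒ the upper half is more spread out ⇒ right-skewed.

right-skewed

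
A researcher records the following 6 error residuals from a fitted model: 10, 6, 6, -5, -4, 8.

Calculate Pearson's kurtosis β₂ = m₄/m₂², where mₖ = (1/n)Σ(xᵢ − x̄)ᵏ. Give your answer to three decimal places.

x̄ = 3.5000
Σ(xᵢ − x̄)² = 203.5000 ⇒ m₂ = 33.91667
Σ(xᵢ − x̄)⁴ = 10657.3750 ⇒ m₄ = 1776.22917
m₂² = 1150.34028
β₂ = m₄/m₂² = 1776.22917 / 1150.34028 ≈ 1.544

1.544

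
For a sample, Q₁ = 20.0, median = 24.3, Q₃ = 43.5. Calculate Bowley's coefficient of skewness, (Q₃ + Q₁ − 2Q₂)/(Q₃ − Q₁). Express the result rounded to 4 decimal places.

0.6340

numerator: Q₃ + Q₁ − 2Q₂ = 43.5 + 20.0 − 2×24.3 = 14.9000
denominator: Q₃ − Q₁ = 43.5 − 20.0 = 23.5000
Bowley skewness = 14.9000 / 23.5000 ≈ 0.6340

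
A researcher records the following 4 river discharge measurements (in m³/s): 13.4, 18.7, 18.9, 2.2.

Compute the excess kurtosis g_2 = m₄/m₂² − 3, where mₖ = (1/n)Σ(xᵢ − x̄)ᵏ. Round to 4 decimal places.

x̄ = 13.3000
Σ(xᵢ − x̄)² = 183.7400 ⇒ m₂ = 45.93500
Σ(xᵢ − x̄)⁴ = 17014.4594 ⇒ m₄ = 4253.61485
m₂² = 2110.02422
g_2 = m₄/m₂² − 3 = 2.01591 − 3 ≈ -0.9841

-0.9841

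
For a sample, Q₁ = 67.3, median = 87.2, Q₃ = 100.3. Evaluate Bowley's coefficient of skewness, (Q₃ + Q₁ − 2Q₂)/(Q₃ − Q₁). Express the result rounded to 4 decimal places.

numerator: Q₃ + Q₁ − 2Q₂ = 100.3 + 67.3 − 2×87.2 = -6.8000
denominator: Q₃ − Q₁ = 100.3 − 67.3 = 33.0000
Bowley skewness = -6.8000 / 33.0000 ≈ -0.2061

-0.2061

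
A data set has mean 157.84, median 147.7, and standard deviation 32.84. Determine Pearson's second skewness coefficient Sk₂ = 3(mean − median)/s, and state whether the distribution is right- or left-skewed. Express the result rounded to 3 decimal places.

Sk₂ = 3(157.84 − 147.7) / 32.84 = 3 × 10.1400 / 32.84
    = 30.4200 / 32.84 ≈ 0.926
Sk₂ > 0 ⇒ mean > median ⇒ right-skewed (positive skew).

0.926, right-skewed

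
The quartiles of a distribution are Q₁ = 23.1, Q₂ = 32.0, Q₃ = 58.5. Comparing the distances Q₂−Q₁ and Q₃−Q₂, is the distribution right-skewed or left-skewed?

Q₂ − Q₁ = 8.9;  Q₃ − Q₂ = 26.5
Q₃ − Q₂ > Q₂ − Q₁ ⇒ the upper half is more spread out ⇒ right-skewed.

right-skewed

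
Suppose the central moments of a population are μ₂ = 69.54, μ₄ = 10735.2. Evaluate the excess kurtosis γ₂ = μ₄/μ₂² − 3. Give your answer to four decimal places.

μ₂² = 69.54² = 4835.81160
μ₄/μ₂² = 10735.2 / 4835.81160 = 2.21994
γ₂ = 2.21994 − 3 ≈ -0.7801

-0.7801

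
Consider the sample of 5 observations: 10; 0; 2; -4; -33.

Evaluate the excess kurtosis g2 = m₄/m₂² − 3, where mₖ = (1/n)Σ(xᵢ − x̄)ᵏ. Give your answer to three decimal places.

x̄ = -5.0000
Σ(xᵢ − x̄)² = 1084.0000 ⇒ m₂ = 216.80000
Σ(xᵢ − x̄)⁴ = 668308.0000 ⇒ m₄ = 133661.60000
m₂² = 47002.24000
g2 = m₄/m₂² − 3 = 2.84373 − 3 ≈ -0.156

-0.156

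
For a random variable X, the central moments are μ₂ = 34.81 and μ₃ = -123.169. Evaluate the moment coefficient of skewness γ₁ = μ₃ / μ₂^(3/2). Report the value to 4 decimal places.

σ = √μ₂ = √34.81 = 5.90000
σ³ = μ₂^(3/2) = 205.37900
γ₁ = μ₃/σ³ = -123.169 / 205.37900 ≈ -0.5997

-0.5997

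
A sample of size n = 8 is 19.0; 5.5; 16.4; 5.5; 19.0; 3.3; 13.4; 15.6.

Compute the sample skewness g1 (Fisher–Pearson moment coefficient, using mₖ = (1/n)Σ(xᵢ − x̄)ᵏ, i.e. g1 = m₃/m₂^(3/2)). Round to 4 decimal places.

x̄ = (19.0 + 5.5 + 16.4 + 5.5 + 19.0 + 3.3 + 13.4 + 15.6) / 8 = 12.2125
deviations (xᵢ − x̄): 6.7875, -6.7125, 4.1875, -6.7125, 6.7875, -8.9125, 1.1875, 3.3875
Σ(xᵢ − x̄)² = 292.1088 ⇒ m₂ = 292.1088/8 = 36.51359
Σ(xᵢ − x̄)³ = -573.4651 ⇒ m₃ = -573.4651/8 = -71.68314
m₂^(3/2) = 36.51359^(1.5) = 220.63879
g1 = m₃ / m₂^(3/2) = -71.68314 / 220.63879 ≈ -0.3249

-0.3249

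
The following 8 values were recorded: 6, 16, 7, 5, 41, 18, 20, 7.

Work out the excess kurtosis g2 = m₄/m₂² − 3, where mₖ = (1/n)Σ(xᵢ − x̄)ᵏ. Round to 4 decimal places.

x̄ = 15.0000
Σ(xᵢ − x̄)² = 1020.0000 ⇒ m₂ = 127.50000
Σ(xᵢ − x̄)⁴ = 482436.0000 ⇒ m₄ = 60304.50000
m₂² = 16256.25000
g2 = m₄/m₂² − 3 = 3.70962 − 3 ≈ 0.7096

0.7096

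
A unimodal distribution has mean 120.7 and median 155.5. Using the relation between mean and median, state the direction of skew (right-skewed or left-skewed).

mean − median = 120.7 − 155.5 = -34.8
mean < median ⇒ the longer tail is on the left ⇒ left-skewed (negatively skewed).

left-skewed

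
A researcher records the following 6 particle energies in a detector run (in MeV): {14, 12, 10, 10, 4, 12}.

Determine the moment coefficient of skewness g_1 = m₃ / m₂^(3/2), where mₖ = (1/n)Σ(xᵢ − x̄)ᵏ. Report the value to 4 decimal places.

-1.0481

x̄ = (14 + 12 + 10 + 10 + 4 + 12) / 6 = 10.3333
deviations (xᵢ − x̄): 3.6667, 1.6667, -0.3333, -0.3333, -6.3333, 1.6667
Σ(xᵢ − x̄)² = 59.3333 ⇒ m₂ = 59.3333/6 = 9.88889
Σ(xᵢ − x̄)³ = -195.5556 ⇒ m₃ = -195.5556/6 = -32.59259
m₂^(3/2) = 9.88889^(1.5) = 31.09720
g_1 = m₃ / m₂^(3/2) = -32.59259 / 31.09720 ≈ -1.0481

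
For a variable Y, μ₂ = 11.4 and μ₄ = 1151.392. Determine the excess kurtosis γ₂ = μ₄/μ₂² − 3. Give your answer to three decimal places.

5.860

μ₂² = 11.4² = 129.96000
μ₄/μ₂² = 1151.392 / 129.96000 = 8.85959
γ₂ = 8.85959 − 3 ≈ 5.860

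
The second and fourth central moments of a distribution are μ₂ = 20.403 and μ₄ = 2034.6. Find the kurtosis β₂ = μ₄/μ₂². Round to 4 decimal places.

4.8875

μ₂² = 20.403² = 416.28241
μ₄/μ₂² = 2034.6 / 416.28241 = 4.88755
β₂ ≈ 4.8875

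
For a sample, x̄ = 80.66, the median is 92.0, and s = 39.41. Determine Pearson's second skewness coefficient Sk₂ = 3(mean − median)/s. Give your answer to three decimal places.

-0.863

Sk₂ = 3(80.66 − 92.0) / 39.41 = 3 × -11.3400 / 39.41
    = -34.0200 / 39.41 ≈ -0.863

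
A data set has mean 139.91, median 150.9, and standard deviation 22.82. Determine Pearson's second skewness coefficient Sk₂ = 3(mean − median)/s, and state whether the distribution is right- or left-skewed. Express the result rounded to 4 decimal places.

Sk₂ = 3(139.91 − 150.9) / 22.82 = 3 × -10.9900 / 22.82
    = -32.9700 / 22.82 ≈ -1.4448
Sk₂ < 0 ⇒ mean < median ⇒ left-skewed (negative skew).

-1.4448, left-skewed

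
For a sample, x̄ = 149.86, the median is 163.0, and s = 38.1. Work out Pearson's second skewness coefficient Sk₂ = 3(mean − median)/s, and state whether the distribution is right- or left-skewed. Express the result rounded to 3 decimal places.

-1.035, left-skewed

Sk₂ = 3(149.86 − 163.0) / 38.1 = 3 × -13.1400 / 38.1
    = -39.4200 / 38.1 ≈ -1.035
Sk₂ < 0 ⇒ mean < median ⇒ left-skewed (negative skew).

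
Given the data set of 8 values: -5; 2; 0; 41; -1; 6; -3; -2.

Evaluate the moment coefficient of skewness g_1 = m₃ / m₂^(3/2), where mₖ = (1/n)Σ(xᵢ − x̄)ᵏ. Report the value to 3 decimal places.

2.055

x̄ = (-5 + 2 + 0 + 41 - 1 + 6 - 3 - 2) / 8 = 4.7500
deviations (xᵢ − x̄): -9.7500, -2.7500, -4.7500, 36.2500, -5.7500, 1.2500, -7.7500, -6.7500
Σ(xᵢ − x̄)² = 1579.5000 ⇒ m₂ = 1579.5000/8 = 197.43750
Σ(xᵢ − x̄)³ = 45618.7500 ⇒ m₃ = 45618.7500/8 = 5702.34375
m₂^(3/2) = 197.43750^(1.5) = 2774.24278
g_1 = m₃ / m₂^(3/2) = 5702.34375 / 2774.24278 ≈ 2.055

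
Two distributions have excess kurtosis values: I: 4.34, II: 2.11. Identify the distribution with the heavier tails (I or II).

Higher excess kurtosis ⇒ heavier tails relative to the normal distribution.
4.34 vs 2.11: the larger is 4.34, so I has heavier tails.

I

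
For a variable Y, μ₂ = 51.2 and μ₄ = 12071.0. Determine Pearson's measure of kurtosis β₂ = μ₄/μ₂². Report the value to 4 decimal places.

μ₂² = 51.2² = 2621.44000
μ₄/μ₂² = 12071.0 / 2621.44000 = 4.60472
β₂ ≈ 4.6047

4.6047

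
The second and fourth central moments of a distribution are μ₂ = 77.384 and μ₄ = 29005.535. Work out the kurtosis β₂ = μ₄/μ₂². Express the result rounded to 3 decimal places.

4.844

μ₂² = 77.384² = 5988.28346
μ₄/μ₂² = 29005.535 / 5988.28346 = 4.84371
β₂ ≈ 4.844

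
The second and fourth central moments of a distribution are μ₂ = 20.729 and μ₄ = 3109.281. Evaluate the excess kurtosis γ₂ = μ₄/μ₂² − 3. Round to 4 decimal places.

μ₂² = 20.729² = 429.69144
μ₄/μ₂² = 3109.281 / 429.69144 = 7.23608
γ₂ = 7.23608 − 3 ≈ 4.2361

4.2361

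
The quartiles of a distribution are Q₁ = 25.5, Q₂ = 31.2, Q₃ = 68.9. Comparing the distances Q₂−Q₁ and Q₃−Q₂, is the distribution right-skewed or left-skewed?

right-skewed

Q₂ − Q₁ = 5.7;  Q₃ − Q₂ = 37.7
Q₃ − Q₂ > Q₂ − Q₁ ⇒ the upper half is more spread out ⇒ right-skewed.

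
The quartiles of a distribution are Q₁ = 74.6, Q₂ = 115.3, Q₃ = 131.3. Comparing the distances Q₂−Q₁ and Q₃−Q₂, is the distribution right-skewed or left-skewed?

left-skewed

Q₂ − Q₁ = 40.7;  Q₃ − Q₂ = 16.0
Q₂ − Q₁ > Q₃ − Q₂ ⇒ the lower half is more spread out ⇒ left-skewed.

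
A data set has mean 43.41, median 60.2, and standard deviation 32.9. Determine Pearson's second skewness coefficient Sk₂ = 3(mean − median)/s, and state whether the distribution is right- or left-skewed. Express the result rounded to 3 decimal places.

Sk₂ = 3(43.41 − 60.2) / 32.9 = 3 × -16.7900 / 32.9
    = -50.3700 / 32.9 ≈ -1.531
Sk₂ < 0 ⇒ mean < median ⇒ left-skewed (negative skew).

-1.531, left-skewed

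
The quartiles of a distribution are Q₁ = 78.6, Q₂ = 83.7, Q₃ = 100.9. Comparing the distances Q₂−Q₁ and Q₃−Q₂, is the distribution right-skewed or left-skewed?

Q₂ − Q₁ = 5.1;  Q₃ − Q₂ = 17.2
Q₃ − Q₂ > Q₂ − Q₁ ⇒ the upper half is more spread out ⇒ right-skewed.

right-skewed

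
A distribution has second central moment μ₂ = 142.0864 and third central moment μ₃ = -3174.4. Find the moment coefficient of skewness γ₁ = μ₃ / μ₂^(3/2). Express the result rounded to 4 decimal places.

-1.8743

σ = √μ₂ = √142.0864 = 11.92000
σ³ = μ₂^(3/2) = 1693.66989
γ₁ = μ₃/σ³ = -3174.4 / 1693.66989 ≈ -1.8743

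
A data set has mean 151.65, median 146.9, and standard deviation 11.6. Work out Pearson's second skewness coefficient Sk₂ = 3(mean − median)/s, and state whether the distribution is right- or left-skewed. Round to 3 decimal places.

1.228, right-skewed

Sk₂ = 3(151.65 − 146.9) / 11.6 = 3 × 4.7500 / 11.6
    = 14.2500 / 11.6 ≈ 1.228
Sk₂ > 0 ⇒ mean > median ⇒ right-skewed (positive skew).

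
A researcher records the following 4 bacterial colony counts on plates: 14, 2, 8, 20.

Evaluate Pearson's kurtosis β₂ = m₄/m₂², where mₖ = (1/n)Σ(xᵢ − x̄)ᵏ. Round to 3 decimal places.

1.640

x̄ = 11.0000
Σ(xᵢ − x̄)² = 180.0000 ⇒ m₂ = 45.00000
Σ(xᵢ − x̄)⁴ = 13284.0000 ⇒ m₄ = 3321.00000
m₂² = 2025.00000
β₂ = m₄/m₂² = 3321.00000 / 2025.00000 ≈ 1.640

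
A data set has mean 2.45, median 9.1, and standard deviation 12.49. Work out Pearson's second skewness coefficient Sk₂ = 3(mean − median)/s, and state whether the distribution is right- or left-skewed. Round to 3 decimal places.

-1.597, left-skewed

Sk₂ = 3(2.45 − 9.1) / 12.49 = 3 × -6.6500 / 12.49
    = -19.9500 / 12.49 ≈ -1.597
Sk₂ < 0 ⇒ mean < median ⇒ left-skewed (negative skew).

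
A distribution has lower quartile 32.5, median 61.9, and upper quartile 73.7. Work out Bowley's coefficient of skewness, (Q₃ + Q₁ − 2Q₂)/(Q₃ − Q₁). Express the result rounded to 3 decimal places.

-0.427

numerator: Q₃ + Q₁ − 2Q₂ = 73.7 + 32.5 − 2×61.9 = -17.6000
denominator: Q₃ − Q₁ = 73.7 − 32.5 = 41.2000
Bowley skewness = -17.6000 / 41.2000 ≈ -0.427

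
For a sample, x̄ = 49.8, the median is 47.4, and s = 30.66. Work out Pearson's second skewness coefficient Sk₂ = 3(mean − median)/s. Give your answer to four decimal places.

Sk₂ = 3(49.8 − 47.4) / 30.66 = 3 × 2.4000 / 30.66
    = 7.2000 / 30.66 ≈ 0.2348

0.2348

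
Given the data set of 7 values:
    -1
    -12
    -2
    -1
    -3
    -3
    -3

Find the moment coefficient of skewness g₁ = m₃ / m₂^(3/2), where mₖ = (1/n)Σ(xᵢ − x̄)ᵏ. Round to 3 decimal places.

x̄ = (-1 - 12 - 2 - 1 - 3 - 3 - 3) / 7 = -3.5714
deviations (xᵢ − x̄): 2.5714, -8.4286, 1.5714, 2.5714, 0.5714, 0.5714, 0.5714
Σ(xᵢ − x̄)² = 87.7143 ⇒ m₂ = 87.7143/7 = 12.53061
Σ(xᵢ − x̄)³ = -560.3265 ⇒ m₃ = -560.3265/7 = -80.04665
m₂^(3/2) = 12.53061^(1.5) = 44.35662
g₁ = m₃ / m₂^(3/2) = -80.04665 / 44.35662 ≈ -1.805

-1.805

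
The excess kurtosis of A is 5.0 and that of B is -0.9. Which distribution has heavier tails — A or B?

A

Higher excess kurtosis ⇒ heavier tails relative to the normal distribution.
5.0 vs -0.9: the larger is 5.0, so A has heavier tails. (A is leptokurtic — heavier-than-normal tails; the other is platykurtic.)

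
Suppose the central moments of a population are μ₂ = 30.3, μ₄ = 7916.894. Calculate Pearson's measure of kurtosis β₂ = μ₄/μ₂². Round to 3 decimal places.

μ₂² = 30.3² = 918.09000
μ₄/μ₂² = 7916.894 / 918.09000 = 8.62322
β₂ ≈ 8.623

8.623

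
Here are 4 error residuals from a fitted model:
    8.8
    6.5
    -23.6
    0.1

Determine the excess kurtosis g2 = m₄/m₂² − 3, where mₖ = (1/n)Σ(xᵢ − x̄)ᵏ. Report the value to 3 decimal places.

-0.842

x̄ = -2.0500
Σ(xᵢ − x̄)² = 659.8500 ⇒ m₂ = 164.96250
Σ(xᵢ − x̄)⁴ = 234893.6120 ⇒ m₄ = 58723.40301
m₂² = 27212.62641
g2 = m₄/m₂² − 3 = 2.15795 − 3 ≈ -0.842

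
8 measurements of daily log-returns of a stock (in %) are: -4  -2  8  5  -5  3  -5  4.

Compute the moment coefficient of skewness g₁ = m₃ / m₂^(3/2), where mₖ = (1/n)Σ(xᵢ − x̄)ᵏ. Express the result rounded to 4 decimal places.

x̄ = (-4 - 2 + 8 + 5 - 5 + 3 - 5 + 4) / 8 = 0.5000
deviations (xᵢ − x̄): -4.5000, -2.5000, 7.5000, 4.5000, -5.5000, 2.5000, -5.5000, 3.5000
Σ(xᵢ − x̄)² = 182.0000 ⇒ m₂ = 182.0000/8 = 22.75000
Σ(xᵢ − x̄)³ = 132.0000 ⇒ m₃ = 132.0000/8 = 16.50000
m₂^(3/2) = 22.75000^(1.5) = 108.51058
g₁ = m₃ / m₂^(3/2) = 16.50000 / 108.51058 ≈ 0.1521

0.1521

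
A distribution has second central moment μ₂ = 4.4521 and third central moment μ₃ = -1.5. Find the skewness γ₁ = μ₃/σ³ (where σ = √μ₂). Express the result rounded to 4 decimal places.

σ = √μ₂ = √4.4521 = 2.11000
σ³ = μ₂^(3/2) = 9.39393
γ₁ = μ₃/σ³ = -1.5 / 9.39393 ≈ -0.1597

-0.1597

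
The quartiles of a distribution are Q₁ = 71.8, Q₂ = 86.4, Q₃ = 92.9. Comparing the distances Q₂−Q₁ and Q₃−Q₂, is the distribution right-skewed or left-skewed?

left-skewed

Q₂ − Q₁ = 14.6;  Q₃ − Q₂ = 6.5
Q₂ − Q₁ > Q₃ − Q₂ ⇒ the lower half is more spread out ⇒ left-skewed.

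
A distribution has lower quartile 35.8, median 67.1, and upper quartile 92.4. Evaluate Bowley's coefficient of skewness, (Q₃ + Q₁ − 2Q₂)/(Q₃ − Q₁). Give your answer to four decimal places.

-0.1060

numerator: Q₃ + Q₁ − 2Q₂ = 92.4 + 35.8 − 2×67.1 = -6.0000
denominator: Q₃ − Q₁ = 92.4 − 35.8 = 56.6000
Bowley skewness = -6.0000 / 56.6000 ≈ -0.1060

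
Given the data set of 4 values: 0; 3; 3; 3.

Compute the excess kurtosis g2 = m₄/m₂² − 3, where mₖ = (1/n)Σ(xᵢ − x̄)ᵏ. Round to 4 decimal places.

x̄ = 2.2500
Σ(xᵢ − x̄)² = 6.7500 ⇒ m₂ = 1.68750
Σ(xᵢ − x̄)⁴ = 26.5781 ⇒ m₄ = 6.64453
m₂² = 2.84766
g2 = m₄/m₂² − 3 = 2.33333 − 3 ≈ -0.6667

-0.6667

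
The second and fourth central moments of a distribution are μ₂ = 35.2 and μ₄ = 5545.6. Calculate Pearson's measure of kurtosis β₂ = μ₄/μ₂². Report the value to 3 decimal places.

μ₂² = 35.2² = 1239.04000
μ₄/μ₂² = 5545.6 / 1239.04000 = 4.47572
β₂ ≈ 4.476

4.476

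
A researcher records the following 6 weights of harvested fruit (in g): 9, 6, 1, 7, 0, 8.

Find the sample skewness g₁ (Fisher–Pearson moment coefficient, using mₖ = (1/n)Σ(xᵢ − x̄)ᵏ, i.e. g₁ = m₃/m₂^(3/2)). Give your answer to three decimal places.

x̄ = (9 + 6 + 1 + 7 + 0 + 8) / 6 = 5.1667
deviations (xᵢ − x̄): 3.8333, 0.8333, -4.1667, 1.8333, -5.1667, 2.8333
Σ(xᵢ − x̄)² = 70.8333 ⇒ m₂ = 70.8333/6 = 11.80556
Σ(xᵢ − x̄)³ = -124.4444 ⇒ m₃ = -124.4444/6 = -20.74074
m₂^(3/2) = 11.80556^(1.5) = 40.56296
g₁ = m₃ / m₂^(3/2) = -20.74074 / 40.56296 ≈ -0.511

-0.511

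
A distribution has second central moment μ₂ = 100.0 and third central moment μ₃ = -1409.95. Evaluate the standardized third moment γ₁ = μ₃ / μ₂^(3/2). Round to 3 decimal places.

-1.410

σ = √μ₂ = √100.0 = 10.00000
σ³ = μ₂^(3/2) = 1000.00000
γ₁ = μ₃/σ³ = -1409.95 / 1000.00000 ≈ -1.410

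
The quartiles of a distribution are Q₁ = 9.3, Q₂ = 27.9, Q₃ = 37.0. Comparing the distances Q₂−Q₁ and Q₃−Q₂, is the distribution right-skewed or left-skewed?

Q₂ − Q₁ = 18.6;  Q₃ − Q₂ = 9.1
Q₂ − Q₁ > Q₃ − Q₂ ⇒ the lower half is more spread out ⇒ left-skewed.

left-skewed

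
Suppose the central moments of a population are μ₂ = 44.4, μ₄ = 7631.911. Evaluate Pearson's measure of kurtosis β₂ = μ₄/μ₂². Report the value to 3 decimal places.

3.871

μ₂² = 44.4² = 1971.36000
μ₄/μ₂² = 7631.911 / 1971.36000 = 3.87139
β₂ ≈ 3.871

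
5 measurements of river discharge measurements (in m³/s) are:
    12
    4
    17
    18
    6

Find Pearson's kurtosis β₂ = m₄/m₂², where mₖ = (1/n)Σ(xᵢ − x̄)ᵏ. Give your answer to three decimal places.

1.328

x̄ = 11.4000
Σ(xᵢ − x̄)² = 159.2000 ⇒ m₂ = 31.84000
Σ(xᵢ − x̄)⁴ = 6730.0160 ⇒ m₄ = 1346.00320
m₂² = 1013.78560
β₂ = m₄/m₂² = 1346.00320 / 1013.78560 ≈ 1.328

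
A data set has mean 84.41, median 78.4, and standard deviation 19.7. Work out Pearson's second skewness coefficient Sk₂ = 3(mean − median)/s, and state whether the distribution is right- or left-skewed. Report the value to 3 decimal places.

0.915, right-skewed

Sk₂ = 3(84.41 − 78.4) / 19.7 = 3 × 6.0100 / 19.7
    = 18.0300 / 19.7 ≈ 0.915
Sk₂ > 0 ⇒ mean > median ⇒ right-skewed (positive skew).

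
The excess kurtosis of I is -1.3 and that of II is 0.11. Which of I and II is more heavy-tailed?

Higher excess kurtosis ⇒ heavier tails relative to the normal distribution.
-1.3 vs 0.11: the larger is 0.11, so II has heavier tails. (II is leptokurtic — heavier-than-normal tails; the other is platykurtic.)

II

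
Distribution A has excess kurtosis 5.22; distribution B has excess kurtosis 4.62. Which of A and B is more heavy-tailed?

A

Higher excess kurtosis ⇒ heavier tails relative to the normal distribution.
5.22 vs 4.62: the larger is 5.22, so A has heavier tails.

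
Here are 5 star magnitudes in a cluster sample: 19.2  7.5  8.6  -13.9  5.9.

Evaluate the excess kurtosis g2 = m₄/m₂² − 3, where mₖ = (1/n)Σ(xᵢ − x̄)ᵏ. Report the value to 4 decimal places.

x̄ = 5.4600
Σ(xᵢ − x̄)² = 577.8120 ⇒ m₂ = 115.56240
Σ(xᵢ − x̄)⁴ = 176237.5623 ⇒ m₄ = 35247.51245
m₂² = 13354.66829
g2 = m₄/m₂² − 3 = 2.63934 − 3 ≈ -0.3607

-0.3607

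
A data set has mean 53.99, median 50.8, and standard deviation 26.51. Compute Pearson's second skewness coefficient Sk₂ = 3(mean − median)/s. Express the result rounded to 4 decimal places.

0.3610

Sk₂ = 3(53.99 − 50.8) / 26.51 = 3 × 3.1900 / 26.51
    = 9.5700 / 26.51 ≈ 0.3610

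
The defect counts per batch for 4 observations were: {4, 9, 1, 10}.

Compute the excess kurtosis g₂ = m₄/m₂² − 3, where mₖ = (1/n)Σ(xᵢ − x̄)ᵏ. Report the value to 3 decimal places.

x̄ = 6.0000
Σ(xᵢ − x̄)² = 54.0000 ⇒ m₂ = 13.50000
Σ(xᵢ − x̄)⁴ = 978.0000 ⇒ m₄ = 244.50000
m₂² = 182.25000
g₂ = m₄/m₂² − 3 = 1.34156 − 3 ≈ -1.658

-1.658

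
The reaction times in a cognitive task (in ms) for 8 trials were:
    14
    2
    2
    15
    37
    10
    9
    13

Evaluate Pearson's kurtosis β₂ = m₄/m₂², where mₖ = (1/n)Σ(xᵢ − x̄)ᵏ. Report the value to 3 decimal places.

x̄ = 12.7500
Σ(xᵢ − x̄)² = 847.5000 ⇒ m₂ = 105.93750
Σ(xᵢ − x̄)⁴ = 372809.9063 ⇒ m₄ = 46601.23828
m₂² = 11222.75391
β₂ = m₄/m₂² = 46601.23828 / 11222.75391 ≈ 4.152

4.152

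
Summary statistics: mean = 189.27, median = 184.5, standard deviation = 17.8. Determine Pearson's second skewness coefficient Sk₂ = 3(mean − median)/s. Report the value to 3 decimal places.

0.804

Sk₂ = 3(189.27 − 184.5) / 17.8 = 3 × 4.7700 / 17.8
    = 14.3100 / 17.8 ≈ 0.804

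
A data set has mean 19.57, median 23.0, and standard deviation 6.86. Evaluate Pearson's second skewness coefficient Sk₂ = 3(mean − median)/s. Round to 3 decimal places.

-1.500

Sk₂ = 3(19.57 − 23.0) / 6.86 = 3 × -3.4300 / 6.86
    = -10.2900 / 6.86 ≈ -1.500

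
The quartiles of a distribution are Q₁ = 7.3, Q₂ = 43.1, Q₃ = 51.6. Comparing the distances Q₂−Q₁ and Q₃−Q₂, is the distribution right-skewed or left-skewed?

Q₂ − Q₁ = 35.8;  Q₃ − Q₂ = 8.5
Q₂ − Q₁ > Q₃ − Q₂ ⇒ the lower half is more spread out ⇒ left-skewed.

left-skewed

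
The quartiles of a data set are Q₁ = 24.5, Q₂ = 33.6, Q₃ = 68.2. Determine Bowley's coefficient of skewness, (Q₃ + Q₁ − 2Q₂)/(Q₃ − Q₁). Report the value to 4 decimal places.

0.5835

numerator: Q₃ + Q₁ − 2Q₂ = 68.2 + 24.5 − 2×33.6 = 25.5000
denominator: Q₃ − Q₁ = 68.2 − 24.5 = 43.7000
Bowley skewness = 25.5000 / 43.7000 ≈ 0.5835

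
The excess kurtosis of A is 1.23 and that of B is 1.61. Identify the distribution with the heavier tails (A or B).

B

Higher excess kurtosis ⇒ heavier tails relative to the normal distribution.
1.23 vs 1.61: the larger is 1.61, so B has heavier tails.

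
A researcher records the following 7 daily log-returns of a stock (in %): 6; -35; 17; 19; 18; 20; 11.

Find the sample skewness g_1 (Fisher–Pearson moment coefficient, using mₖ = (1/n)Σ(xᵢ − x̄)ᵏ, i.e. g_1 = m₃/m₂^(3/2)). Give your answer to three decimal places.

-1.782

x̄ = (6 - 35 + 17 + 19 + 18 + 20 + 11) / 7 = 8.0000
deviations (xᵢ − x̄): -2.0000, -43.0000, 9.0000, 11.0000, 10.0000, 12.0000, 3.0000
Σ(xᵢ − x̄)² = 2308.0000 ⇒ m₂ = 2308.0000/7 = 329.71429
Σ(xᵢ − x̄)³ = -74700.0000 ⇒ m₃ = -74700.0000/7 = -10671.42857
m₂^(3/2) = 329.71429^(1.5) = 5986.96400
g_1 = m₃ / m₂^(3/2) = -10671.42857 / 5986.96400 ≈ -1.782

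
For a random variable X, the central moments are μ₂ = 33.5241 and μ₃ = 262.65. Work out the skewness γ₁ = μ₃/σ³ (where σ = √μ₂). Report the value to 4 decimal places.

1.3531

σ = √μ₂ = √33.5241 = 5.79000
σ³ = μ₂^(3/2) = 194.10454
γ₁ = μ₃/σ³ = 262.65 / 194.10454 ≈ 1.3531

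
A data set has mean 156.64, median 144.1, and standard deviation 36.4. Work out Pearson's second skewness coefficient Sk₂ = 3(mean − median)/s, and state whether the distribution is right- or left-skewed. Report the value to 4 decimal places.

1.0335, right-skewed

Sk₂ = 3(156.64 − 144.1) / 36.4 = 3 × 12.5400 / 36.4
    = 37.6200 / 36.4 ≈ 1.0335
Sk₂ > 0 ⇒ mean > median ⇒ right-skewed (positive skew).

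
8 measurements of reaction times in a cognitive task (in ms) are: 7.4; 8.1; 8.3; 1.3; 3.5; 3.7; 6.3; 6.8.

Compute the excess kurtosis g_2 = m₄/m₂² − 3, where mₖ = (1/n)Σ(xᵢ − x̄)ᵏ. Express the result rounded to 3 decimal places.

x̄ = 5.6750
Σ(xᵢ − x̄)² = 45.1750 ⇒ m₂ = 5.64688
Σ(xᵢ − x̄)⁴ = 496.6284 ⇒ m₄ = 62.07855
m₂² = 31.88720
g_2 = m₄/m₂² − 3 = 1.94682 − 3 ≈ -1.053

-1.053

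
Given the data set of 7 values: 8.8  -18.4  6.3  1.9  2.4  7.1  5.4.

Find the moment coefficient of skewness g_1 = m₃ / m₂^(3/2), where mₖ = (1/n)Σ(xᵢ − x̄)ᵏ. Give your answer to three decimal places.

x̄ = (8.8 - 18.4 + 6.3 + 1.9 + 2.4 + 7.1 + 5.4) / 7 = 1.9286
deviations (xᵢ − x̄): 6.8714, -20.3286, 4.3714, -0.0286, 0.4714, 5.1714, 3.4714
Σ(xᵢ − x̄)² = 518.5943 ⇒ m₂ = 518.5943/7 = 74.08490
Σ(xᵢ − x̄)³ = -7812.5771 ⇒ m₃ = -7812.5771/7 = -1116.08244
m₂^(3/2) = 74.08490^(1.5) = 637.66786
g_1 = m₃ / m₂^(3/2) = -1116.08244 / 637.66786 ≈ -1.750

-1.750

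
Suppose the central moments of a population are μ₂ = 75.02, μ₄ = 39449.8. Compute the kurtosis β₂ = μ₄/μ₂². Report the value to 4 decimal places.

7.0096

μ₂² = 75.02² = 5628.00040
μ₄/μ₂² = 39449.8 / 5628.00040 = 7.00956
β₂ ≈ 7.0096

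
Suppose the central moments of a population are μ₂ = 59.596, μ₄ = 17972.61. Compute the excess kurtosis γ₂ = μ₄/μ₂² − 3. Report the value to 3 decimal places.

μ₂² = 59.596² = 3551.68322
μ₄/μ₂² = 17972.61 / 3551.68322 = 5.06031
γ₂ = 5.06031 − 3 ≈ 2.060

2.060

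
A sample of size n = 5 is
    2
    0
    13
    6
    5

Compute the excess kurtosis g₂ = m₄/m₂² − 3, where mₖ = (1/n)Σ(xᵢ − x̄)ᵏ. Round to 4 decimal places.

-0.6756

x̄ = 5.2000
Σ(xᵢ − x̄)² = 98.8000 ⇒ m₂ = 19.76000
Σ(xᵢ − x̄)⁴ = 4537.9360 ⇒ m₄ = 907.58720
m₂² = 390.45760
g₂ = m₄/m₂² − 3 = 2.32442 − 3 ≈ -0.6756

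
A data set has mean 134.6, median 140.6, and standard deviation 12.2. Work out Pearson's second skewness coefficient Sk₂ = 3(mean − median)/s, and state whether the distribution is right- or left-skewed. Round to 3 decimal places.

-1.475, left-skewed

Sk₂ = 3(134.6 − 140.6) / 12.2 = 3 × -6.0000 / 12.2
    = -18.0000 / 12.2 ≈ -1.475
Sk₂ < 0 ⇒ mean < median ⇒ left-skewed (negative skew).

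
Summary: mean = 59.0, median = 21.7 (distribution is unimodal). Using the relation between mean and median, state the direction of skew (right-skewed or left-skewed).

mean − median = 59.0 − 21.7 = 37.3
mean > median ⇒ the longer tail is on the right ⇒ right-skewed (positively skewed).

right-skewed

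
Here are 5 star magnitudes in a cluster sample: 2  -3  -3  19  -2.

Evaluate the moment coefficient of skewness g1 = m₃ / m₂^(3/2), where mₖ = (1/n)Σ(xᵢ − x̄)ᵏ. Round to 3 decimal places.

1.335

x̄ = (2 - 3 - 3 + 19 - 2) / 5 = 2.6000
deviations (xᵢ − x̄): -0.6000, -5.6000, -5.6000, 16.4000, -4.6000
Σ(xᵢ − x̄)² = 353.2000 ⇒ m₂ = 353.2000/5 = 70.64000
Σ(xᵢ − x̄)³ = 3962.1600 ⇒ m₃ = 3962.1600/5 = 792.43200
m₂^(3/2) = 70.64000^(1.5) = 593.71229
g1 = m₃ / m₂^(3/2) = 792.43200 / 593.71229 ≈ 1.335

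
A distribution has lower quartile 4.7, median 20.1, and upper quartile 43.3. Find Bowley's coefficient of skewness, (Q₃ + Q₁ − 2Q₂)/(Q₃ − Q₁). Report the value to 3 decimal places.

numerator: Q₃ + Q₁ − 2Q₂ = 43.3 + 4.7 − 2×20.1 = 7.8000
denominator: Q₃ − Q₁ = 43.3 − 4.7 = 38.6000
Bowley skewness = 7.8000 / 38.6000 ≈ 0.202

0.202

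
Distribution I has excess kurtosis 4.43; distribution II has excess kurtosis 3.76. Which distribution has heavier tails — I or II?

Higher excess kurtosis ⇒ heavier tails relative to the normal distribution.
4.43 vs 3.76: the larger is 4.43, so I has heavier tails.

I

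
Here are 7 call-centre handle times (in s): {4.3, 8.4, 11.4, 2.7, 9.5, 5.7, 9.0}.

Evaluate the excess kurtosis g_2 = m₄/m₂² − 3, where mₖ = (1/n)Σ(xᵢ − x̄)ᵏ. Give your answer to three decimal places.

x̄ = 7.2857
Σ(xᵢ − x̄)² = 58.4686 ⇒ m₂ = 8.35265
Σ(xᵢ − x̄)⁴ = 848.7533 ⇒ m₄ = 121.25047
m₂² = 69.76681
g_2 = m₄/m₂² − 3 = 1.73794 − 3 ≈ -1.262

-1.262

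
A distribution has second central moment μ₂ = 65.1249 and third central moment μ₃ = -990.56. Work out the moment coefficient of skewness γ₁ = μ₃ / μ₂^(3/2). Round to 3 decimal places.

-1.885

σ = √μ₂ = √65.1249 = 8.07000
σ³ = μ₂^(3/2) = 525.55794
γ₁ = μ₃/σ³ = -990.56 / 525.55794 ≈ -1.885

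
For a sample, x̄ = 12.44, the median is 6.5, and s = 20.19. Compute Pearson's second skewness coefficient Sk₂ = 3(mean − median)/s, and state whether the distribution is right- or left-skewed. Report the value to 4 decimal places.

Sk₂ = 3(12.44 − 6.5) / 20.19 = 3 × 5.9400 / 20.19
    = 17.8200 / 20.19 ≈ 0.8826
Sk₂ > 0 ⇒ mean > median ⇒ right-skewed (positive skew).

0.8826, right-skewed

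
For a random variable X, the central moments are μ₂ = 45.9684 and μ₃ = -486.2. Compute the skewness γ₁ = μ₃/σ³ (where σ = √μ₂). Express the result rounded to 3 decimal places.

-1.560

σ = √μ₂ = √45.9684 = 6.78000
σ³ = μ₂^(3/2) = 311.66575
γ₁ = μ₃/σ³ = -486.2 / 311.66575 ≈ -1.560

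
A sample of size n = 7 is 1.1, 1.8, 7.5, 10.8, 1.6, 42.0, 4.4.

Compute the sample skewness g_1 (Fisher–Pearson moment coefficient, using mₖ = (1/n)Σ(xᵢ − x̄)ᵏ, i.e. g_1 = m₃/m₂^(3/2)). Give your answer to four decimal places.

x̄ = (1.1 + 1.8 + 7.5 + 10.8 + 1.6 + 42.0 + 4.4) / 7 = 9.8857
deviations (xᵢ − x̄): -8.7857, -8.0857, -2.3857, 0.9143, -8.2857, 32.1143, -5.4857
Σ(xᵢ − x̄)² = 1279.1686 ⇒ m₂ = 1279.1686/7 = 182.73837
Σ(xᵢ − x̄)³ = 31166.8125 ⇒ m₃ = 31166.8125/7 = 4452.40179
m₂^(3/2) = 182.73837^(1.5) = 2470.27106
g_1 = m₃ / m₂^(3/2) = 4452.40179 / 2470.27106 ≈ 1.8024

1.8024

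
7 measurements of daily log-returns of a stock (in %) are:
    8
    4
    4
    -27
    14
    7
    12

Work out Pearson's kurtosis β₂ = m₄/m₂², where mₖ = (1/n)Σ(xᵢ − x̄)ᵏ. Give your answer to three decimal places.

4.520

x̄ = 3.1429
Σ(xᵢ − x̄)² = 1144.8571 ⇒ m₂ = 163.55102
Σ(xᵢ − x̄)⁴ = 846367.4810 ⇒ m₄ = 120909.64015
m₂² = 26748.93628
β₂ = m₄/m₂² = 120909.64015 / 26748.93628 ≈ 4.520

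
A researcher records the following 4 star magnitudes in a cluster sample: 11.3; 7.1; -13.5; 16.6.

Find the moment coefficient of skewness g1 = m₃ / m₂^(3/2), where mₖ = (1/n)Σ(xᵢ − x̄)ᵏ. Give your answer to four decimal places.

x̄ = (11.3 + 7.1 - 13.5 + 16.6) / 4 = 5.3750
deviations (xᵢ − x̄): 5.9250, 1.7250, -18.8750, 11.2250
Σ(xᵢ − x̄)² = 520.3475 ⇒ m₂ = 520.3475/4 = 130.08688
Σ(xᵢ − x̄)³ = -5097.0229 ⇒ m₃ = -5097.0229/4 = -1274.25572
m₂^(3/2) = 130.08688^(1.5) = 1483.71409
g1 = m₃ / m₂^(3/2) = -1274.25572 / 1483.71409 ≈ -0.8588

-0.8588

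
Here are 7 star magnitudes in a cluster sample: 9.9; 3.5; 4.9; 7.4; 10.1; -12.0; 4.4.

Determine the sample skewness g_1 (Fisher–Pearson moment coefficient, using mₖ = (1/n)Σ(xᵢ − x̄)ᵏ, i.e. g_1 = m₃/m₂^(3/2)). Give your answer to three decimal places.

-1.536

x̄ = (9.9 + 3.5 + 4.9 + 7.4 + 10.1 - 12.0 + 4.4) / 7 = 4.0286
deviations (xᵢ − x̄): 5.8714, -0.5286, 0.8714, 3.3714, 6.0714, -16.0286, 0.3714
Σ(xᵢ − x̄)² = 340.7943 ⇒ m₂ = 340.7943/7 = 48.68490
Σ(xᵢ − x̄)³ = -3652.8791 ⇒ m₃ = -3652.8791/7 = -521.83987
m₂^(3/2) = 48.68490^(1.5) = 339.69675
g_1 = m₃ / m₂^(3/2) = -521.83987 / 339.69675 ≈ -1.536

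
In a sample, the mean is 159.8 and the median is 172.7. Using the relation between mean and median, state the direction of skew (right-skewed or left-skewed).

mean − median = 159.8 − 172.7 = -12.9
mean < median ⇒ the longer tail is on the left ⇒ left-skewed (negatively skewed).

left-skewed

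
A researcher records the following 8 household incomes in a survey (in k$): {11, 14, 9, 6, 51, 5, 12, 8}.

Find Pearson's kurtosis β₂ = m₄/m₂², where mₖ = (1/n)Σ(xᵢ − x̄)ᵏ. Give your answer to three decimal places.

5.697

x̄ = 14.5000
Σ(xᵢ − x̄)² = 1586.0000 ⇒ m₂ = 198.25000
Σ(xᵢ − x̄)⁴ = 1791144.5000 ⇒ m₄ = 223893.06250
m₂² = 39303.06250
β₂ = m₄/m₂² = 223893.06250 / 39303.06250 ≈ 5.697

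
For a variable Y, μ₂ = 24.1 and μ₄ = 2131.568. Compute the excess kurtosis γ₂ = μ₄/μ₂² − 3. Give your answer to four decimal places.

μ₂² = 24.1² = 580.81000
μ₄/μ₂² = 2131.568 / 580.81000 = 3.66999
γ₂ = 3.66999 − 3 ≈ 0.6700

0.6700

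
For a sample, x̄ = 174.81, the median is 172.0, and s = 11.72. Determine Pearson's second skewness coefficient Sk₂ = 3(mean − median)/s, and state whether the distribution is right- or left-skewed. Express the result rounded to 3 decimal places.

Sk₂ = 3(174.81 − 172.0) / 11.72 = 3 × 2.8100 / 11.72
    = 8.4300 / 11.72 ≈ 0.719
Sk₂ > 0 ⇒ mean > median ⇒ right-skewed (positive skew).

0.719, right-skewed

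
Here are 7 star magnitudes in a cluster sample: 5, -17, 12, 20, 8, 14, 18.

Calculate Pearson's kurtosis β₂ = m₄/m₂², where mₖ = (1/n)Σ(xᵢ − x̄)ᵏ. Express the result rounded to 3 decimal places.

3.690

x̄ = 8.5714
Σ(xᵢ − x̄)² = 927.7143 ⇒ m₂ = 132.53061
Σ(xᵢ − x̄)⁴ = 453714.3732 ⇒ m₄ = 64816.33903
m₂² = 17564.36318
β₂ = m₄/m₂² = 64816.33903 / 17564.36318 ≈ 3.690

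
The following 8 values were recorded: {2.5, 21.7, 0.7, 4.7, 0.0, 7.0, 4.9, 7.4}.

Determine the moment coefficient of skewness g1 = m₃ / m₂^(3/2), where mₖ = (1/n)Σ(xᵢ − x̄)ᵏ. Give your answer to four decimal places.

1.5915

x̄ = (2.5 + 21.7 + 0.7 + 4.7 + 0.0 + 7.0 + 4.9 + 7.4) / 8 = 6.1125
deviations (xᵢ − x̄): -3.6125, 15.5875, -5.4125, -1.4125, -6.1125, 0.8875, -1.2125, 1.2875
Σ(xᵢ − x̄)² = 328.5887 ⇒ m₂ = 328.5887/8 = 41.07359
Σ(xᵢ − x̄)³ = 3351.4469 ⇒ m₃ = 3351.4469/8 = 418.93086
m₂^(3/2) = 41.07359^(1.5) = 263.23526
g1 = m₃ / m₂^(3/2) = 418.93086 / 263.23526 ≈ 1.5915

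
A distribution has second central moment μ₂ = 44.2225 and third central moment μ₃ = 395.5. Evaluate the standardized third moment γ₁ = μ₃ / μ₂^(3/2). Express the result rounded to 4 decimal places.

σ = √μ₂ = √44.2225 = 6.65000
σ³ = μ₂^(3/2) = 294.07962
γ₁ = μ₃/σ³ = 395.5 / 294.07962 ≈ 1.3449

1.3449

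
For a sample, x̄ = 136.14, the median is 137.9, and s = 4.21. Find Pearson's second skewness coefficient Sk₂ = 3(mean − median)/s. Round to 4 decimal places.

Sk₂ = 3(136.14 − 137.9) / 4.21 = 3 × -1.7600 / 4.21
    = -5.2800 / 4.21 ≈ -1.2542

-1.2542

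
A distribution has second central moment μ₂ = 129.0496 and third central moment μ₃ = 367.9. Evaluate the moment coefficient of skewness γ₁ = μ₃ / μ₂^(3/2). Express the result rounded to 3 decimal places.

σ = √μ₂ = √129.0496 = 11.36000
σ³ = μ₂^(3/2) = 1466.00346
γ₁ = μ₃/σ³ = 367.9 / 1466.00346 ≈ 0.251

0.251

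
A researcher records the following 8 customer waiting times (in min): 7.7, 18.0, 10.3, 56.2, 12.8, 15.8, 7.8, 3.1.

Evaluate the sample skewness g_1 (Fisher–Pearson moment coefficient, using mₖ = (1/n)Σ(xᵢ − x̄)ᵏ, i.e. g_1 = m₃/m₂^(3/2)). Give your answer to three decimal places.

1.910

x̄ = (7.7 + 18.0 + 10.3 + 56.2 + 12.8 + 15.8 + 7.8 + 3.1) / 8 = 16.4625
deviations (xᵢ − x̄): -8.7625, 1.5375, -6.1625, 39.7375, -3.6625, -0.6625, -8.6625, -13.3625
Σ(xᵢ − x̄)² = 1963.6388 ⇒ m₂ = 1963.6388/8 = 245.45484
Σ(xᵢ − x̄)³ = 58759.6548 ⇒ m₃ = 58759.6548/8 = 7344.95685
m₂^(3/2) = 245.45484^(1.5) = 3845.54068
g_1 = m₃ / m₂^(3/2) = 7344.95685 / 3845.54068 ≈ 1.910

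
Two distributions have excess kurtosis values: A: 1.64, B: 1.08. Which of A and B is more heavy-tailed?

A

Higher excess kurtosis ⇒ heavier tails relative to the normal distribution.
1.64 vs 1.08: the larger is 1.64, so A has heavier tails.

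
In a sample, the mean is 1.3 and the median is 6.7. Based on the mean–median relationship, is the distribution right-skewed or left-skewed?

left-skewed

mean − median = 1.3 − 6.7 = -5.4
mean < median ⇒ the longer tail is on the left ⇒ left-skewed (negatively skewed).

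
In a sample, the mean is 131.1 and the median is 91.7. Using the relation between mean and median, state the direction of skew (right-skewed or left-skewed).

right-skewed

mean − median = 131.1 − 91.7 = 39.4
mean > median ⇒ the longer tail is on the right ⇒ right-skewed (positively skewed).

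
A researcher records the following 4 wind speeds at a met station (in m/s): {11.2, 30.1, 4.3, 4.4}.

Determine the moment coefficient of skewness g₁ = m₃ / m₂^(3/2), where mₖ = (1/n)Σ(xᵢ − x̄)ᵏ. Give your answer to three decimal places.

x̄ = (11.2 + 30.1 + 4.3 + 4.4) / 4 = 12.5000
deviations (xᵢ − x̄): -1.3000, 17.6000, -8.2000, -8.1000
Σ(xᵢ − x̄)² = 444.3000 ⇒ m₂ = 444.3000/4 = 111.07500
Σ(xᵢ − x̄)³ = 4366.7700 ⇒ m₃ = 4366.7700/4 = 1091.69250
m₂^(3/2) = 111.07500^(1.5) = 1170.64303
g₁ = m₃ / m₂^(3/2) = 1091.69250 / 1170.64303 ≈ 0.933

0.933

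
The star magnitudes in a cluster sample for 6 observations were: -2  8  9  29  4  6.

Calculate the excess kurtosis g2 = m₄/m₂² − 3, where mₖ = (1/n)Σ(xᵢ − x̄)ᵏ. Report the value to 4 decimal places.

0.4033

x̄ = 9.0000
Σ(xᵢ − x̄)² = 556.0000 ⇒ m₂ = 92.66667
Σ(xᵢ − x̄)⁴ = 175348.0000 ⇒ m₄ = 29224.66667
m₂² = 8587.11111
g2 = m₄/m₂² − 3 = 3.40332 − 3 ≈ 0.4033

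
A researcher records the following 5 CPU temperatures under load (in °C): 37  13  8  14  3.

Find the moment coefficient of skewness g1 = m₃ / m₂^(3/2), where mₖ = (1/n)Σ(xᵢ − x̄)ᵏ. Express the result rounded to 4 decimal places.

1.0757

x̄ = (37 + 13 + 8 + 14 + 3) / 5 = 15.0000
deviations (xᵢ − x̄): 22.0000, -2.0000, -7.0000, -1.0000, -12.0000
Σ(xᵢ − x̄)² = 682.0000 ⇒ m₂ = 682.0000/5 = 136.40000
Σ(xᵢ − x̄)³ = 8568.0000 ⇒ m₃ = 8568.0000/5 = 1713.60000
m₂^(3/2) = 136.40000^(1.5) = 1593.02120
g1 = m₃ / m₂^(3/2) = 1713.60000 / 1593.02120 ≈ 1.0757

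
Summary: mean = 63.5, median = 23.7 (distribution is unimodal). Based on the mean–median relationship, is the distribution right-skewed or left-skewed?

right-skewed

mean − median = 63.5 − 23.7 = 39.8
mean > median ⇒ the longer tail is on the right ⇒ right-skewed (positively skewed).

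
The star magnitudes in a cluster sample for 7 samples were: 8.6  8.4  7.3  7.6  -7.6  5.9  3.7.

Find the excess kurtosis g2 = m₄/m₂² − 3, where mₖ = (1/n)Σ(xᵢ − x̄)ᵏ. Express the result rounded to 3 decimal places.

x̄ = 4.8429
Σ(xᵢ − x̄)² = 197.6571 ⇒ m₂ = 28.23673
Σ(xᵢ − x̄)⁴ = 24427.2507 ⇒ m₄ = 3489.60724
m₂² = 797.31319
g2 = m₄/m₂² − 3 = 4.37671 − 3 ≈ 1.377

1.377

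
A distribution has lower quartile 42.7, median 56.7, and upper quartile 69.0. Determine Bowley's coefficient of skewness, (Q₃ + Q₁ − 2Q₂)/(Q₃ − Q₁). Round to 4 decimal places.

numerator: Q₃ + Q₁ − 2Q₂ = 69.0 + 42.7 − 2×56.7 = -1.7000
denominator: Q₃ − Q₁ = 69.0 − 42.7 = 26.3000
Bowley skewness = -1.7000 / 26.3000 ≈ -0.0646

-0.0646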